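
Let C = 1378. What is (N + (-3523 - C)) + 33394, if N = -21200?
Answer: 7293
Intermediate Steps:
(N + (-3523 - C)) + 33394 = (-21200 + (-3523 - 1*1378)) + 33394 = (-21200 + (-3523 - 1378)) + 33394 = (-21200 - 4901) + 33394 = -26101 + 33394 = 7293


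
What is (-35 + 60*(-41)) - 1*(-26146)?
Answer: 23651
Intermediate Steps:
(-35 + 60*(-41)) - 1*(-26146) = (-35 - 2460) + 26146 = -2495 + 26146 = 23651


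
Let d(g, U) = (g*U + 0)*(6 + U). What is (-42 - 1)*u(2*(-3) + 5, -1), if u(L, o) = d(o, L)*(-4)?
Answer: 860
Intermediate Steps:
d(g, U) = U*g*(6 + U) (d(g, U) = (U*g + 0)*(6 + U) = (U*g)*(6 + U) = U*g*(6 + U))
u(L, o) = -4*L*o*(6 + L) (u(L, o) = (L*o*(6 + L))*(-4) = -4*L*o*(6 + L))
(-42 - 1)*u(2*(-3) + 5, -1) = (-42 - 1)*(-4*(2*(-3) + 5)*(-1)*(6 + (2*(-3) + 5))) = -(-172)*(-6 + 5)*(-1)*(6 + (-6 + 5)) = -(-172)*(-1)*(-1)*(6 - 1) = -(-172)*(-1)*(-1)*5 = -43*(-20) = 860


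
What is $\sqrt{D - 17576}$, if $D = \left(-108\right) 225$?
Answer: $38 i \sqrt{29} \approx 204.64 i$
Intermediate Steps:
$D = -24300$
$\sqrt{D - 17576} = \sqrt{-24300 - 17576} = \sqrt{-41876} = 38 i \sqrt{29}$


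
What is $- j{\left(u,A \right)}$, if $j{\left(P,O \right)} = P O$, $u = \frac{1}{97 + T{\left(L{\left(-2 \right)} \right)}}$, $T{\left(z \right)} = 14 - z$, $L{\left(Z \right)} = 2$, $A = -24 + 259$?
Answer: $- \frac{235}{109} \approx -2.156$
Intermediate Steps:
$A = 235$
$u = \frac{1}{109}$ ($u = \frac{1}{97 + \left(14 - 2\right)} = \frac{1}{97 + 12} = \frac{1}{109} \approx 0.0091743$)
$j{\left(P,O \right)} = O P$
$- j{\left(u,A \right)} = - \frac{235}{109}$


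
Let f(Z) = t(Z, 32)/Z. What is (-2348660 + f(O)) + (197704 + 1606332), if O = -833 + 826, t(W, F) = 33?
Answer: -3812401/7 ≈ -5.4463e+5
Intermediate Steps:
O = -7
f(Z) = 33/Z
(-2348660 + f(O)) + (197704 + 1606332) = (-2348660 + 33/(-7)) + (197704 + 1606332) = (-2348660 + 33*(-⅐)) + 1804036 = (-2348660 - 33/7) + 1804036 = -16440653/7 + 1804036 = -3812401/7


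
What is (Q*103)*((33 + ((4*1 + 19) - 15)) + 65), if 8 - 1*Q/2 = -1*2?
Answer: 218360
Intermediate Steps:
Q = 20 (Q = 16 - (-2)*2 = 16 - 2*(-2) = 16 + 4 = 20)
(Q*103)*((33 + ((4*1 + 19) - 15)) + 65) = (20*103)*((33 + ((4*1 + 19) - 15)) + 65) = 2060*((33 + ((4 + 19) - 15)) + 65) = 2060*((33 + (23 - 15)) + 65) = 2060*((33 + 8) + 65) = 2060*(41 + 65) = 2060*106 = 218360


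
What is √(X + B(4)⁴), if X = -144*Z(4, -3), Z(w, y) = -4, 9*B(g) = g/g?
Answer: √3779137/81 ≈ 24.000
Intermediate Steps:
B(g) = ⅑ (B(g) = (g/g)/9 = (⅑)*1 = ⅑)
X = 576 (X = -144*(-4) = 576)
√(X + B(4)⁴) = √(576 + (⅑)⁴) = √(576 + 1/6561) = √(3779137/6561) = √3779137/81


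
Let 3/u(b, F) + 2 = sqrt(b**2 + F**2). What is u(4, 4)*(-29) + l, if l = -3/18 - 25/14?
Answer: -49/6 - 87*sqrt(2)/7 ≈ -25.743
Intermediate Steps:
u(b, F) = 3/(-2 + sqrt(F**2 + b**2)) (u(b, F) = 3/(-2 + sqrt(b**2 + F**2)) = 3/(-2 + sqrt(F**2 + b**2)))
l = -41/21 (l = -3*1/18 - 25*1/14 = -1/6 - 25/14 = -41/21 ≈ -1.9524)
u(4, 4)*(-29) + l = (3/(-2 + sqrt(4**2 + 4**2)))*(-29) - 41/21 = (3/(-2 + sqrt(16 + 16)))*(-29) - 41/21 = (3/(-2 + sqrt(32)))*(-29) - 41/21 = (3/(-2 + 4*sqrt(2)))*(-29) - 41/21 = -87/(-2 + 4*sqrt(2)) - 41/21 = -41/21 - 87/(-2 + 4*sqrt(2))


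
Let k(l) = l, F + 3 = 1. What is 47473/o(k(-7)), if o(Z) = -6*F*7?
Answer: 47473/84 ≈ 565.15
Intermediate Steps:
F = -2 (F = -3 + 1 = -2)
o(Z) = 84 (o(Z) = -6*(-2)*7 = 12*7 = 84)
47473/o(k(-7)) = 47473/84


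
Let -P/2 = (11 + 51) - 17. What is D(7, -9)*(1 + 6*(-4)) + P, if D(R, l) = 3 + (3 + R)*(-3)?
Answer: 531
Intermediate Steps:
D(R, l) = -6 - 3*R (D(R, l) = 3 + (-9 - 3*R) = -6 - 3*R)
P = -90 (P = -2*((11 + 51) - 17) = -2*(62 - 17) = -2*45 = -90)
D(7, -9)*(1 + 6*(-4)) + P = (-6 - 3*7)*(1 + 6*(-4)) - 90 = (-6 - 21)*(1 - 24) - 90 = -27*(-23) - 90 = 621 - 90 = 531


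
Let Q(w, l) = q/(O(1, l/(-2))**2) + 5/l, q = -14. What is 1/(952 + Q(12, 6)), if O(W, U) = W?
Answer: 6/5633 ≈ 0.0010652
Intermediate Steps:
Q(w, l) = -14 + 5/l (Q(w, l) = -14/(1**2) + 5/l = -14/1 + 5/l = -14*1 + 5/l = -14 + 5/l)
1/(952 + Q(12, 6)) = 1/(952 + (-14 + 5/6)) = 1/(952 - 79/6) = 1/(5633/6) = 6/5633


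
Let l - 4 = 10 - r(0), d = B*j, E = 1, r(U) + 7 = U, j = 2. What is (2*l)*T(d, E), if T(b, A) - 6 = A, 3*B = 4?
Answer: 294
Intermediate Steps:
r(U) = -7 + U
B = 4/3 (B = (1/3)*4 = 4/3 ≈ 1.3333)
d = 8/3 (d = (4/3)*2 = 8/3 ≈ 2.6667)
T(b, A) = 6 + A
l = 21 (l = 4 + (10 - (-7 + 0)) = 4 + (10 - 1*(-7)) = 4 + (10 + 7) = 4 + 17 = 21)
(2*l)*T(d, E) = (2*21)*(6 + 1) = 42*7 = 294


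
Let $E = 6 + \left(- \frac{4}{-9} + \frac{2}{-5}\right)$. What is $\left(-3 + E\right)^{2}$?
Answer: $\frac{18769}{2025} \approx 9.2686$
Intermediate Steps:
$E = \frac{272}{45}$ ($E = 6 + \left(\left(-4\right) \left(- \frac{1}{9}\right) + 2 \left(- \frac{1}{5}\right)\right) = 6 + \left(\frac{4}{9} - \frac{2}{5}\right) = 6 + \frac{2}{45} = \frac{272}{45} \approx 6.0444$)
$\left(-3 + E\right)^{2} = \left(-3 + \frac{272}{45}\right)^{2} = \left(\frac{137}{45}\right)^{2} = \frac{18769}{2025}$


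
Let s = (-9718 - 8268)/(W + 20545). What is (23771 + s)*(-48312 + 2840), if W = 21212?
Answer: -45134946120992/41757 ≈ -1.0809e+9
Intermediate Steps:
s = -17986/41757 (s = (-9718 - 8268)/(21212 + 20545) = -17986/41757 ≈ -0.43073)
(23771 + s)*(-48312 + 2840) = (23771 - 17986/41757)*(-48312 + 2840) = (992587661/41757)*(-45472) = -45134946120992/41757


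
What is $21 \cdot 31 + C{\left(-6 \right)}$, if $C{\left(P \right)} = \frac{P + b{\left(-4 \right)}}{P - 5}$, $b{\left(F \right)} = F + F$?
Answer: $\frac{7175}{11} \approx 652.27$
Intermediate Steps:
$b{\left(F \right)} = 2 F$
$C{\left(P \right)} = \frac{-8 + P}{-5 + P}$ ($C{\left(P \right)} = \frac{P + 2 \left(-4\right)}{P - 5} = \frac{P - 8}{-5 + P} = \frac{-8 + P}{-5 + P}$)
$21 \cdot 31 + C{\left(-6 \right)} = 21 \cdot 31 + \frac{-8 - 6}{-5 - 6} = 651 + \frac{1}{-11} \left(-14\right) = 651 - - \frac{14}{11} = 651 + \frac{14}{11} = \frac{7175}{11}$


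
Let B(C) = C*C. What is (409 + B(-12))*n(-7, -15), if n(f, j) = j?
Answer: -8295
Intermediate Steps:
B(C) = C²
(409 + B(-12))*n(-7, -15) = (409 + (-12)²)*(-15) = (409 + 144)*(-15) = 553*(-15) = -8295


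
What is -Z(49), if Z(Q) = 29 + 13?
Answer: -42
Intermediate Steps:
Z(Q) = 42
-Z(49) = -1*42 = -42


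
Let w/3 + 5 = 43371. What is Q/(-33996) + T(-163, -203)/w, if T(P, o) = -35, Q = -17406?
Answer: 94303997/184283817 ≈ 0.51173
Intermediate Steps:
w = 130098 (w = -15 + 3*43371 = -15 + 130113 = 130098)
Q/(-33996) + T(-163, -203)/w = -17406/(-33996) - 35/130098 = -17406*(-1/33996) - 35*1/130098 = 2901/5666 - 35/130098 = 94303997/184283817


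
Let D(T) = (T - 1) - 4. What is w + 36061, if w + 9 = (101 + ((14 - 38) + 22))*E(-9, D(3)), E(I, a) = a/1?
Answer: 35854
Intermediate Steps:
D(T) = -5 + T (D(T) = (-1 + T) - 4 = -5 + T)
E(I, a) = a (E(I, a) = a*1 = a)
w = -207 (w = -9 + (101 + ((14 - 38) + 22))*(-5 + 3) = -9 + (101 + (-24 + 22))*(-2) = -9 + (101 - 2)*(-2) = -9 + 99*(-2) = -9 - 198 = -207)
w + 36061 = -207 + 36061 = 35854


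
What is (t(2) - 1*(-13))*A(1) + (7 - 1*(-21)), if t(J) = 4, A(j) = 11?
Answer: 215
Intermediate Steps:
(t(2) - 1*(-13))*A(1) + (7 - 1*(-21)) = (4 - 1*(-13))*11 + (7 - 1*(-21)) = (4 + 13)*11 + (7 + 21) = 17*11 + 28 = 187 + 28 = 215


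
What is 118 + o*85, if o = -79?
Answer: -6597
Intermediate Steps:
118 + o*85 = 118 - 79*85 = 118 - 6715 = -6597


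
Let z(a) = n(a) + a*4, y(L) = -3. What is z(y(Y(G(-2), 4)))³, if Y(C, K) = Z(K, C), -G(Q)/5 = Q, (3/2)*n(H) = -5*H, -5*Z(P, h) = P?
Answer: -8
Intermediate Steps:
Z(P, h) = -P/5
n(H) = -10*H/3 (n(H) = 2*(-5*H)/3 = -10*H/3)
G(Q) = -5*Q
Y(C, K) = -K/5
z(a) = 2*a/3 (z(a) = -10*a/3 + a*4 = -10*a/3 + 4*a = 2*a/3)
z(y(Y(G(-2), 4)))³ = ((⅔)*(-3))³ = (-2)³ = -8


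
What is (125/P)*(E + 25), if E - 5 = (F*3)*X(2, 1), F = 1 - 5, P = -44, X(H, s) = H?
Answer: -375/22 ≈ -17.045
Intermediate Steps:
F = -4
E = -19 (E = 5 - 4*3*2 = 5 - 12*2 = 5 - 24 = -19)
(125/P)*(E + 25) = (125/(-44))*(-19 + 25) = (125*(-1/44))*6 = -125/44*6 = -375/22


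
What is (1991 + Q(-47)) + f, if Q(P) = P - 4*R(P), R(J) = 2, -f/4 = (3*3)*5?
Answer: 1756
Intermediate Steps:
f = -180 (f = -4*3*3*5 = -36*5 = -4*45 = -180)
Q(P) = -8 + P (Q(P) = P - 4*2 = P - 8 = -8 + P)
(1991 + Q(-47)) + f = (1991 + (-8 - 47)) - 180 = (1991 - 55) - 180 = 1936 - 180 = 1756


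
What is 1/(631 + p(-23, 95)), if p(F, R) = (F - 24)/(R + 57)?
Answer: 152/95865 ≈ 0.0015856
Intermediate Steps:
p(F, R) = (-24 + F)/(57 + R)
1/(631 + p(-23, 95)) = 1/(631 + (-24 - 23)/(57 + 95)) = 1/(631 - 47/152) = 1/(95865/152) = 152/95865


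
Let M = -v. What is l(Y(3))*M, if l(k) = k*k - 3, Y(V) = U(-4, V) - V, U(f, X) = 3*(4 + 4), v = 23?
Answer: -10074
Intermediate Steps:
U(f, X) = 24 (U(f, X) = 3*8 = 24)
Y(V) = 24 - V
l(k) = -3 + k² (l(k) = k² - 3 = -3 + k²)
M = -23 (M = -1*23 = -23)
l(Y(3))*M = (-3 + (24 - 1*3)²)*(-23) = (-3 + (24 - 3)²)*(-23) = (-3 + 21²)*(-23) = (-3 + 441)*(-23) = 438*(-23) = -10074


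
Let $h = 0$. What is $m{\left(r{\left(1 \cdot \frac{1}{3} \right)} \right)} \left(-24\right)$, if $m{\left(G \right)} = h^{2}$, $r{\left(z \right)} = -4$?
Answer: $0$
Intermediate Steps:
$m{\left(G \right)} = 0$ ($m{\left(G \right)} = 0^{2} = 0$)
$m{\left(r{\left(1 \cdot \frac{1}{3} \right)} \right)} \left(-24\right) = 0 \left(-24\right) = 0$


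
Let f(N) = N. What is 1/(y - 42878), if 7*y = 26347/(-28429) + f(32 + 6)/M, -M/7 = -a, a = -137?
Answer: -190843877/8183030105081 ≈ -2.3322e-5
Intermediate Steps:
M = -959 (M = -(-7)*(-137) = -7*137 = -959)
y = -26347075/190843877 (y = (26347/(-28429) + (32 + 6)/(-959))/7 = (26347*(-1/28429) + 38*(-1/959))/7 = (-26347/28429 - 38/959)/7 = (⅐)*(-26347075/27263411) = -26347075/190843877 ≈ -0.13806)
1/(y - 42878) = 1/(-26347075/190843877 - 42878) = 1/(-8183030105081/190843877) = -190843877/8183030105081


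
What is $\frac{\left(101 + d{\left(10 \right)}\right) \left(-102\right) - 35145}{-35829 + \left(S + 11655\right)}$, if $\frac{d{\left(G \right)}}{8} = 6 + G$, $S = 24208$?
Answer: $- \frac{58503}{34} \approx -1720.7$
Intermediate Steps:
$d{\left(G \right)} = 48 + 8 G$ ($d{\left(G \right)} = 8 \left(6 + G\right) = 48 + 8 G$)
$\frac{\left(101 + d{\left(10 \right)}\right) \left(-102\right) - 35145}{-35829 + \left(S + 11655\right)} = \frac{\left(101 + \left(48 + 8 \cdot 10\right)\right) \left(-102\right) - 35145}{-35829 + \left(24208 + 11655\right)} = \frac{\left(101 + \left(48 + 80\right)\right) \left(-102\right) - 35145}{-35829 + 35863} = \frac{\left(101 + 128\right) \left(-102\right) - 35145}{34} = \left(229 \left(-102\right) - 35145\right) \frac{1}{34} = \left(-23358 - 35145\right) \frac{1}{34} = \left(-58503\right) \frac{1}{34} = - \frac{58503}{34}$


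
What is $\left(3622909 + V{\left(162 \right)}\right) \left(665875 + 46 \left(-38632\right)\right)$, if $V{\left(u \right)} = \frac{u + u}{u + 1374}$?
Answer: $- \frac{515298028347663}{128} \approx -4.0258 \cdot 10^{12}$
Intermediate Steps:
$V{\left(u \right)} = \frac{2 u}{1374 + u}$
$\left(3622909 + V{\left(162 \right)}\right) \left(665875 + 46 \left(-38632\right)\right) = \left(3622909 + 2 \cdot 162 \frac{1}{1374 + 162}\right) \left(665875 + 46 \left(-38632\right)\right) = \left(3622909 + 2 \cdot 162 \cdot \frac{1}{1536}\right) \left(665875 - 1777072\right) = \left(3622909 + 2 \cdot 162 \cdot \frac{1}{1536}\right) \left(-1111197\right) = \left(3622909 + \frac{27}{128}\right) \left(-1111197\right) = \frac{463732379}{128} \left(-1111197\right) = - \frac{515298028347663}{128}$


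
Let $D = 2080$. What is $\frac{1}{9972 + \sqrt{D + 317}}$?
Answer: $\frac{3324}{33146129} - \frac{\sqrt{2397}}{99438387} \approx 9.9791 \cdot 10^{-5}$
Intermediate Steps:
$\frac{1}{9972 + \sqrt{D + 317}} = \frac{1}{9972 + \sqrt{2080 + 317}} = \frac{1}{9972 + \sqrt{2397}}$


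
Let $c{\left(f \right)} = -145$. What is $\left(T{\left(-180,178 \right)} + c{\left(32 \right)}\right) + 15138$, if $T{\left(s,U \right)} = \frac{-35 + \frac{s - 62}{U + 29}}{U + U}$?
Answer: $\frac{1104856669}{73692} \approx 14993.0$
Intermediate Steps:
$T{\left(s,U \right)} = \frac{-35 + \frac{-62 + s}{29 + U}}{2 U}$
$\left(T{\left(-180,178 \right)} + c{\left(32 \right)}\right) + 15138 = \left(\frac{-1077 - 180 - 6230}{2 \cdot 178 \left(29 + 178\right)} - 145\right) + 15138 = \left(\frac{1}{2} \cdot \frac{1}{178} \cdot \frac{1}{207} \left(-1077 - 180 - 6230\right) - 145\right) + 15138 = \left(\frac{1}{2} \cdot \frac{1}{178} \cdot \frac{1}{207} \left(-7487\right) - 145\right) + 15138 = \left(- \frac{7487}{73692} - 145\right) + 15138 = - \frac{10692827}{73692} + 15138 = \frac{1104856669}{73692}$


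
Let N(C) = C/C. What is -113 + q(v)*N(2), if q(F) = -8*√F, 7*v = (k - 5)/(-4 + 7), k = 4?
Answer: -113 - 8*I*√21/21 ≈ -113.0 - 1.7457*I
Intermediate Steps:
v = -1/21 (v = ((4 - 5)/(-4 + 7))/7 = (-1/3)/7 = (-1*⅓)/7 = (⅐)*(-⅓) = -1/21 ≈ -0.047619)
N(C) = 1
-113 + q(v)*N(2) = -113 - 8*I*√21/21*1 = -113 - 8*I*√21/21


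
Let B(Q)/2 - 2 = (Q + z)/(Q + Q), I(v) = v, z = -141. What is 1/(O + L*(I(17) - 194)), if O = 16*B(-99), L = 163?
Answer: -33/948691 ≈ -3.4785e-5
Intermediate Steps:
B(Q) = 4 + (-141 + Q)/Q (B(Q) = 4 + 2*((Q - 141)/(Q + Q)) = 4 + 2*((-141 + Q)/((2*Q))) = 4 + 2*((-141 + Q)*(1/(2*Q))) = 4 + 2*((-141 + Q)/(2*Q)) = 4 + (-141 + Q)/Q)
O = 3392/33 (O = 16*(5 - 141/(-99)) = 16*(5 - 141*(-1/99)) = 16*(5 + 47/33) = 16*(212/33) = 3392/33 ≈ 102.79)
1/(O + L*(I(17) - 194)) = 1/(3392/33 + 163*(17 - 194)) = 1/(3392/33 + 163*(-177)) = 1/(3392/33 - 28851) = 1/(-948691/33) = -33/948691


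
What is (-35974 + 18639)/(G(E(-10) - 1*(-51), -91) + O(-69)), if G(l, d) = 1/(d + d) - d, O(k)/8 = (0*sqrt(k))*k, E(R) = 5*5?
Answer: -3154970/16561 ≈ -190.51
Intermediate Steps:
E(R) = 25
O(k) = 0 (O(k) = 8*((0*sqrt(k))*k) = 8*(0*k) = 8*0 = 0)
G(l, d) = 1/(2*d) - d
(-35974 + 18639)/(G(E(-10) - 1*(-51), -91) + O(-69)) = (-35974 + 18639)/(((1/2)/(-91) - 1*(-91)) + 0) = -17335/(((1/2)*(-1/91) + 91) + 0) = -17335/((-1/182 + 91) + 0) = -17335/(16561/182 + 0) = -17335/16561/182 = -17335*182/16561 = -3154970/16561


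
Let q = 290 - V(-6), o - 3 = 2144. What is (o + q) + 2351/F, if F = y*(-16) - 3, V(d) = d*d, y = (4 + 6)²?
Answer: 3846452/1603 ≈ 2399.5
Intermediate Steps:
o = 2147 (o = 3 + 2144 = 2147)
y = 100 (y = 10² = 100)
V(d) = d²
F = -1603 (F = 100*(-16) - 3 = -1600 - 3 = -1603)
q = 254 (q = 290 - 1*(-6)² = 290 - 1*36 = 290 - 36 = 254)
(o + q) + 2351/F = (2147 + 254) + 2351/(-1603) = 2401 + 2351*(-1/1603) = 2401 - 2351/1603 = 3846452/1603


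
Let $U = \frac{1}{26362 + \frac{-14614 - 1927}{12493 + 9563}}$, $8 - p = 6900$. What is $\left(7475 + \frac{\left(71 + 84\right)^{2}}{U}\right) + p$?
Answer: $\frac{13968717995923}{22056} \approx 6.3333 \cdot 10^{8}$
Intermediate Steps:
$p = -6892$ ($p = 8 - 6900 = -6892$)
$U = \frac{22056}{581423731}$ ($U = \frac{1}{26362 - \frac{16541}{22056}} = \frac{1}{\frac{581423731}{22056}} = \frac{22056}{581423731} \approx 3.7934 \cdot 10^{-5}$)
$\left(7475 + \frac{\left(71 + 84\right)^{2}}{U}\right) + p = \left(7475 + \frac{\left(71 + 84\right)^{2}}{\frac{22056}{581423731}}\right) - 6892 = \left(7475 + 155^{2} \cdot \frac{581423731}{22056}\right) - 6892 = \left(7475 + 24025 \cdot \frac{581423731}{22056}\right) - 6892 = \left(7475 + \frac{13968705137275}{22056}\right) - 6892 = \frac{13968870005875}{22056} - 6892 = \frac{13968717995923}{22056}$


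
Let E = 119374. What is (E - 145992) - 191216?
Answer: -217834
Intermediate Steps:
(E - 145992) - 191216 = (119374 - 145992) - 191216 = -26618 - 191216 = -217834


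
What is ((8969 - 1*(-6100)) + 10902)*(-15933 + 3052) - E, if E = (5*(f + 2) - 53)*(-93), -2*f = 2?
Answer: -334536915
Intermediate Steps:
f = -1 (f = -½*2 = -1)
E = 4464 (E = (5*(-1 + 2) - 53)*(-93) = (5*1 - 53)*(-93) = (5 - 53)*(-93) = -48*(-93) = 4464)
((8969 - 1*(-6100)) + 10902)*(-15933 + 3052) - E = ((8969 - 1*(-6100)) + 10902)*(-15933 + 3052) - 1*4464 = ((8969 + 6100) + 10902)*(-12881) - 4464 = (15069 + 10902)*(-12881) - 4464 = 25971*(-12881) - 4464 = -334532451 - 4464 = -334536915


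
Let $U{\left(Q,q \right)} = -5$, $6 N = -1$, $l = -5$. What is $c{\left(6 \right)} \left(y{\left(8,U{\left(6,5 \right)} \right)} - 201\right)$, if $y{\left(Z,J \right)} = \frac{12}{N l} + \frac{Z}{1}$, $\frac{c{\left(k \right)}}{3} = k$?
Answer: $- \frac{16074}{5} \approx -3214.8$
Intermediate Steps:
$c{\left(k \right)} = 3 k$
$N = - \frac{1}{6}$ ($N = \frac{1}{6} \left(-1\right) = - \frac{1}{6} \approx -0.16667$)
$y{\left(Z,J \right)} = \frac{72}{5} + Z$ ($y{\left(Z,J \right)} = \frac{12}{\left(- \frac{1}{6}\right) \left(-5\right)} + \frac{Z}{1} = \frac{12}{\frac{5}{6}} + Z 1 = 12 \cdot \frac{6}{5} + Z = \frac{72}{5} + Z$)
$c{\left(6 \right)} \left(y{\left(8,U{\left(6,5 \right)} \right)} - 201\right) = 3 \cdot 6 \left(\left(\frac{72}{5} + 8\right) - 201\right) = 18 \left(\frac{112}{5} - 201\right) = 18 \left(- \frac{893}{5}\right) = - \frac{16074}{5}$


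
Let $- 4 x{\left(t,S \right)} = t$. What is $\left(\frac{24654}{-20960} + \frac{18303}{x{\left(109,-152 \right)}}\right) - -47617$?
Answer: $\frac{53625246037}{1142320} \approx 46944.0$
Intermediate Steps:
$x{\left(t,S \right)} = - \frac{t}{4}$
$\left(\frac{24654}{-20960} + \frac{18303}{x{\left(109,-152 \right)}}\right) - -47617 = \left(\frac{24654}{-20960} + \frac{18303}{\left(- \frac{1}{4}\right) 109}\right) - -47617 = \left(24654 \left(- \frac{1}{20960}\right) + \frac{18303}{- \frac{109}{4}}\right) + 47617 = \left(- \frac{12327}{10480} + 18303 \left(- \frac{4}{109}\right)\right) + 47617 = \left(- \frac{12327}{10480} - \frac{73212}{109}\right) + 47617 = - \frac{768605403}{1142320} + 47617 = \frac{53625246037}{1142320}$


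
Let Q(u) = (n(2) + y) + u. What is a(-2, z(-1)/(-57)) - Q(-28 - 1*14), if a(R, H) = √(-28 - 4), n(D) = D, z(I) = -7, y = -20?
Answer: 60 + 4*I*√2 ≈ 60.0 + 5.6569*I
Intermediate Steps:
a(R, H) = 4*I*√2 (a(R, H) = √(-32) = 4*I*√2)
Q(u) = -18 + u (Q(u) = (2 - 20) + u = -18 + u)
a(-2, z(-1)/(-57)) - Q(-28 - 1*14) = 4*I*√2 - (-18 + (-28 - 1*14)) = 4*I*√2 - (-18 + (-28 - 14)) = 4*I*√2 - (-18 - 42) = 4*I*√2 - 1*(-60) = 4*I*√2 + 60 = 60 + 4*I*√2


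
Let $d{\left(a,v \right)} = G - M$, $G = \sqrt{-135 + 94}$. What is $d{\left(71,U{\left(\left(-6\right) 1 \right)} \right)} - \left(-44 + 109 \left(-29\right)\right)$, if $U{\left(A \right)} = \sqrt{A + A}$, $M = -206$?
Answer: $3411 + i \sqrt{41} \approx 3411.0 + 6.4031 i$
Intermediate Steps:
$G = i \sqrt{41}$ ($G = \sqrt{-41} = i \sqrt{41} \approx 6.4031 i$)
$U{\left(A \right)} = \sqrt{2} \sqrt{A}$ ($U{\left(A \right)} = \sqrt{2 A} = \sqrt{2} \sqrt{A}$)
$d{\left(a,v \right)} = 206 + i \sqrt{41}$ ($d{\left(a,v \right)} = i \sqrt{41} - -206 = i \sqrt{41} + 206 = 206 + i \sqrt{41}$)
$d{\left(71,U{\left(\left(-6\right) 1 \right)} \right)} - \left(-44 + 109 \left(-29\right)\right) = \left(206 + i \sqrt{41}\right) - \left(-44 + 109 \left(-29\right)\right) = \left(206 + i \sqrt{41}\right) - \left(-44 - 3161\right) = \left(206 + i \sqrt{41}\right) - -3205 = \left(206 + i \sqrt{41}\right) + 3205 = 3411 + i \sqrt{41}$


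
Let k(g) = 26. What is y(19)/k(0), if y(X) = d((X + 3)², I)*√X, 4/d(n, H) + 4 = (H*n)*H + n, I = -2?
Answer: √19/15704 ≈ 0.00027757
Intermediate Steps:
d(n, H) = 4/(-4 + n + n*H²) (d(n, H) = 4/(-4 + ((H*n)*H + n)) = 4/(-4 + (n*H² + n)) = 4/(-4 + (n + n*H²)) = 4/(-4 + n + n*H²))
y(X) = 4*√X/(-4 + 5*(3 + X)²) (y(X) = (4/(-4 + (X + 3)² + (X + 3)²*(-2)²))*√X = (4/(-4 + (3 + X)² + (3 + X)²*4))*√X = (4/(-4 + (3 + X)² + 4*(3 + X)²))*√X = (4/(-4 + 5*(3 + X)²))*√X = 4*√X/(-4 + 5*(3 + X)²))
y(19)/k(0) = (4*√19/(-4 + 5*(3 + 19)²))/26 = (4*√19/(-4 + 5*22²))*(1/26) = (4*√19/(-4 + 5*484))*(1/26) = (4*√19/(-4 + 2420))*(1/26) = (4*√19/2416)*(1/26) = (4*√19*(1/2416))*(1/26) = (√19/604)*(1/26) = √19/15704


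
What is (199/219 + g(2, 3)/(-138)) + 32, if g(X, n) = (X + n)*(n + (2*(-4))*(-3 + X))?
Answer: 109169/3358 ≈ 32.510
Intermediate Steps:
g(X, n) = (X + n)*(24 + n - 8*X) (g(X, n) = (X + n)*(n - 8*(-3 + X)) = (X + n)*(n + (24 - 8*X)) = (X + n)*(24 + n - 8*X))
(199/219 + g(2, 3)/(-138)) + 32 = (199/219 + (3² - 8*2² + 24*2 + 24*3 - 7*2*3)/(-138)) + 32 = (199*(1/219) + (9 - 8*4 + 48 + 72 - 42)*(-1/138)) + 32 = (199/219 + (9 - 32 + 48 + 72 - 42)*(-1/138)) + 32 = (199/219 + 55*(-1/138)) + 32 = (199/219 - 55/138) + 32 = 1713/3358 + 32 = 109169/3358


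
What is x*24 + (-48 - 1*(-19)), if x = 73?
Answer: 1723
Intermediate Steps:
x*24 + (-48 - 1*(-19)) = 73*24 + (-48 - 1*(-19)) = 1752 + (-48 + 19) = 1752 - 29 = 1723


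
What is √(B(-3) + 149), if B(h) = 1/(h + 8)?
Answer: √3730/5 ≈ 12.215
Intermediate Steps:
B(h) = 1/(8 + h)
√(B(-3) + 149) = √(1/(8 - 3) + 149) = √(1/5 + 149) = √(⅕ + 149) = √(746/5) = √3730/5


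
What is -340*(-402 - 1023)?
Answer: 484500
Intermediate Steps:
-340*(-402 - 1023) = -340*(-1425) = 484500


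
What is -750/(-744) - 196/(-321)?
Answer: 64429/39804 ≈ 1.6187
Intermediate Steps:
-750/(-744) - 196/(-321) = -750*(-1/744) - 196*(-1/321) = 125/124 + 196/321 = 64429/39804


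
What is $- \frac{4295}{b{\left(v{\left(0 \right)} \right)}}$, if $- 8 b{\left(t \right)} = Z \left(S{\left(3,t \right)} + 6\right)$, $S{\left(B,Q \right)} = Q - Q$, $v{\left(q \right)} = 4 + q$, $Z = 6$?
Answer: $\frac{8590}{9} \approx 954.44$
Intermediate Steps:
$S{\left(B,Q \right)} = 0$
$b{\left(t \right)} = - \frac{9}{2}$ ($b{\left(t \right)} = - \frac{6 \left(0 + 6\right)}{8} = - \frac{6 \cdot 6}{8} = \left(- \frac{1}{8}\right) 36 = - \frac{9}{2}$)
$- \frac{4295}{b{\left(v{\left(0 \right)} \right)}} = - \frac{4295}{- \frac{9}{2}} = \left(-4295\right) \left(- \frac{2}{9}\right) = \frac{8590}{9}$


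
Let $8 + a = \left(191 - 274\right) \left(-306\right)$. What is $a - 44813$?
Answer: $-19423$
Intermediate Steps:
$a = 25390$ ($a = -8 + \left(191 - 274\right) \left(-306\right) = -8 - -25398 = -8 + 25398 = 25390$)
$a - 44813 = 25390 - 44813 = -19423$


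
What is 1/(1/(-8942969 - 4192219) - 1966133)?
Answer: -13135188/25825526588005 ≈ -5.0861e-7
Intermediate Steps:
1/(1/(-8942969 - 4192219) - 1966133) = 1/(1/(-13135188) - 1966133) = 1/(-1/13135188 - 1966133) = 1/(-25825526588005/13135188) = -13135188/25825526588005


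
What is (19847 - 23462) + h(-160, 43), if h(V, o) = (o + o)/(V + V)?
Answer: -578443/160 ≈ -3615.3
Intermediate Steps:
h(V, o) = o/V (h(V, o) = (2*o)/((2*V)) = (2*o)*(1/(2*V)) = o/V)
(19847 - 23462) + h(-160, 43) = (19847 - 23462) + 43/(-160) = -3615 + 43*(-1/160) = -3615 - 43/160 = -578443/160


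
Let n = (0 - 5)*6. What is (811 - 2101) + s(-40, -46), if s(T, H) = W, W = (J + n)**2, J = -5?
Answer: -65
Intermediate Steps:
n = -30 (n = -5*6 = -30)
W = 1225 (W = (-5 - 30)**2 = (-35)**2 = 1225)
s(T, H) = 1225
(811 - 2101) + s(-40, -46) = (811 - 2101) + 1225 = -1290 + 1225 = -65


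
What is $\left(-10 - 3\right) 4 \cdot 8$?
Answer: $-416$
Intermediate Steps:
$\left(-10 - 3\right) 4 \cdot 8 = \left(-13\right) 32 = -416$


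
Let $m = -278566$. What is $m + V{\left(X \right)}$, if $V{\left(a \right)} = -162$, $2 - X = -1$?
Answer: $-278728$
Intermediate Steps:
$X = 3$ ($X = 2 - -1 = 2 + 1 = 3$)
$m + V{\left(X \right)} = -278566 - 162 = -278728$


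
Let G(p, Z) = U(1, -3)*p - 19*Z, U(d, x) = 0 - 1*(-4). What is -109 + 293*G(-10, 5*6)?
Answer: -178839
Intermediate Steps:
U(d, x) = 4 (U(d, x) = 0 + 4 = 4)
G(p, Z) = -19*Z + 4*p (G(p, Z) = 4*p - 19*Z = -19*Z + 4*p)
-109 + 293*G(-10, 5*6) = -109 + 293*(-95*6 + 4*(-10)) = -109 + 293*(-19*30 - 40) = -109 + 293*(-570 - 40) = -109 + 293*(-610) = -109 - 178730 = -178839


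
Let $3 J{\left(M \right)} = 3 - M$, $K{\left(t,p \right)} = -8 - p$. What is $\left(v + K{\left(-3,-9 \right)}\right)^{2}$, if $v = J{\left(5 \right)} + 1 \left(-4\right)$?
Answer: $\frac{121}{9} \approx 13.444$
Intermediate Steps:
$J{\left(M \right)} = 1 - \frac{M}{3}$ ($J{\left(M \right)} = \frac{3 - M}{3} = 1 - \frac{M}{3}$)
$v = - \frac{14}{3}$ ($v = \left(1 - \frac{5}{3}\right) + 1 \left(-4\right) = \left(1 - \frac{5}{3}\right) - 4 = - \frac{2}{3} - 4 = - \frac{14}{3} \approx -4.6667$)
$\left(v + K{\left(-3,-9 \right)}\right)^{2} = \left(- \frac{14}{3} - -1\right)^{2} = \left(- \frac{14}{3} + \left(-8 + 9\right)\right)^{2} = \left(- \frac{14}{3} + 1\right)^{2} = \left(- \frac{11}{3}\right)^{2} = \frac{121}{9}$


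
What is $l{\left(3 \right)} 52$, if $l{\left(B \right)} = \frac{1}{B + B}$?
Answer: $\frac{26}{3} \approx 8.6667$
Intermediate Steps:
$l{\left(B \right)} = \frac{1}{2 B}$
$l{\left(3 \right)} 52 = \frac{1}{2 \cdot 3} \cdot 52 = \frac{1}{2} \cdot \frac{1}{3} \cdot 52 = \frac{1}{6} \cdot 52 = \frac{26}{3}$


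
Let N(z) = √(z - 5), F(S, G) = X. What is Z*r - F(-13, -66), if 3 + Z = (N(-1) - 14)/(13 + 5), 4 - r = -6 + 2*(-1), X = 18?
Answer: -190/3 + 2*I*√6/3 ≈ -63.333 + 1.633*I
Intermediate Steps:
F(S, G) = 18
N(z) = √(-5 + z)
r = 12 (r = 4 - (-6 + 2*(-1)) = 4 - (-6 - 2) = 4 - 1*(-8) = 4 + 8 = 12)
Z = -34/9 + I*√6/18 (Z = -3 + (√(-5 - 1) - 14)/(13 + 5) = -3 + (√(-6) - 14)/18 = -3 + (I*√6 - 14)*(1/18) = -3 + (-14 + I*√6)*(1/18) = -3 + (-7/9 + I*√6/18) = -34/9 + I*√6/18 ≈ -3.7778 + 0.13608*I)
Z*r - F(-13, -66) = (-34/9 + I*√6/18)*12 - 1*18 = (-136/3 + 2*I*√6/3) - 18 = -190/3 + 2*I*√6/3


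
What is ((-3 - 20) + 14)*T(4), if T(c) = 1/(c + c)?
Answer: -9/8 ≈ -1.1250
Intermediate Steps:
T(c) = 1/(2*c)
((-3 - 20) + 14)*T(4) = ((-3 - 20) + 14)*((1/2)/4) = (-23 + 14)*((1/2)*(1/4)) = -9*1/8 = -9/8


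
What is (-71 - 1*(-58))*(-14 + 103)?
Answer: -1157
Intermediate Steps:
(-71 - 1*(-58))*(-14 + 103) = (-71 + 58)*89 = -13*89 = -1157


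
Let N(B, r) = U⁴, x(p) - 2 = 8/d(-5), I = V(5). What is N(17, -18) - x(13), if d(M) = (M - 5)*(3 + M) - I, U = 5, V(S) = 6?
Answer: 4357/7 ≈ 622.43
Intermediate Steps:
I = 6
d(M) = -6 + (-5 + M)*(3 + M) (d(M) = (M - 5)*(3 + M) - 1*6 = (-5 + M)*(3 + M) - 6 = -6 + (-5 + M)*(3 + M))
x(p) = 18/7 (x(p) = 2 + 8/(-21 + (-5)² - 2*(-5)) = 2 + 8/(-21 + 25 + 10) = 2 + 8/14 = 2 + 8*(1/14) = 2 + 4/7 = 18/7)
N(B, r) = 625 (N(B, r) = 5⁴ = 625)
N(17, -18) - x(13) = 625 - 1*18/7 = 625 - 18/7 = 4357/7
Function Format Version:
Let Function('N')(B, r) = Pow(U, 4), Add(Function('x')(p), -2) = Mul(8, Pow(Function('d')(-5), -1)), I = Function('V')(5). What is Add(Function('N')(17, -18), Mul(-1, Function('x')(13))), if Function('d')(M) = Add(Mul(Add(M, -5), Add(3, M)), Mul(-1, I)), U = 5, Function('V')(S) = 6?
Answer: Rational(4357, 7) ≈ 622.43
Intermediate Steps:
I = 6
Function('d')(M) = Add(-6, Mul(Add(-5, M), Add(3, M))) (Function('d')(M) = Add(Mul(Add(M, -5), Add(3, M)), Mul(-1, 6)) = Add(Mul(Add(-5, M), Add(3, M)), -6) = Add(-6, Mul(Add(-5, M), Add(3, M))))
Function('x')(p) = Rational(18, 7) (Function('x')(p) = Add(2, Mul(8, Pow(Add(-21, Pow(-5, 2), Mul(-2, -5)), -1))) = Add(2, Mul(8, Pow(Add(-21, 25, 10), -1))) = Add(2, Mul(8, Pow(14, -1))) = Add(2, Mul(8, Rational(1, 14))) = Add(2, Rational(4, 7)) = Rational(18, 7))
Function('N')(B, r) = 625 (Function('N')(B, r) = Pow(5, 4) = 625)
Add(Function('N')(17, -18), Mul(-1, Function('x')(13))) = Add(625, Mul(-1, Rational(18, 7))) = Add(625, Rational(-18, 7)) = Rational(4357, 7)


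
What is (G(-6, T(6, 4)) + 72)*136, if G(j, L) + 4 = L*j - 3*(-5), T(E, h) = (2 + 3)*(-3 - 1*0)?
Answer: 23528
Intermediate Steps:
T(E, h) = -15 (T(E, h) = 5*(-3 + 0) = 5*(-3) = -15)
G(j, L) = 11 + L*j (G(j, L) = -4 + (L*j - 3*(-5)) = -4 + (L*j + 15) = -4 + (15 + L*j) = 11 + L*j)
(G(-6, T(6, 4)) + 72)*136 = ((11 - 15*(-6)) + 72)*136 = ((11 + 90) + 72)*136 = (101 + 72)*136 = 173*136 = 23528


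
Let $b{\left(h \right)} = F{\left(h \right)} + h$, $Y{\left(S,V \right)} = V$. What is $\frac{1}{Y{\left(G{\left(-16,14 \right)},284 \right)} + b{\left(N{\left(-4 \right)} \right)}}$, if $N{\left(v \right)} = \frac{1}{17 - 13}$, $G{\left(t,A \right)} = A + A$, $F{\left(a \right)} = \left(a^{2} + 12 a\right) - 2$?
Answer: $\frac{16}{4565} \approx 0.0035049$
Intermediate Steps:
$F{\left(a \right)} = -2 + a^{2} + 12 a$
$G{\left(t,A \right)} = 2 A$
$N{\left(v \right)} = \frac{1}{4}$
$b{\left(h \right)} = -2 + h^{2} + 13 h$ ($b{\left(h \right)} = \left(-2 + h^{2} + 12 h\right) + h = -2 + h^{2} + 13 h$)
$\frac{1}{Y{\left(G{\left(-16,14 \right)},284 \right)} + b{\left(N{\left(-4 \right)} \right)}} = \frac{1}{284 + \left(-2 + \left(\frac{1}{4}\right)^{2} + 13 \cdot \frac{1}{4}\right)} = \frac{1}{284 + \left(-2 + \frac{1}{16} + \frac{13}{4}\right)} = \frac{1}{284 + \frac{21}{16}} = \frac{1}{\frac{4565}{16}} = \frac{16}{4565}$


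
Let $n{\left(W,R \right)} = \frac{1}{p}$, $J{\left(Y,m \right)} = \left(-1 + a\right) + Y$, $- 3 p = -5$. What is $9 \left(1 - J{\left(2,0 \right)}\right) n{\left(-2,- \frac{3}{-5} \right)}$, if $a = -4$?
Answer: $\frac{108}{5} \approx 21.6$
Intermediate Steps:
$p = \frac{5}{3}$ ($p = \left(- \frac{1}{3}\right) \left(-5\right) = \frac{5}{3} \approx 1.6667$)
$J{\left(Y,m \right)} = -5 + Y$ ($J{\left(Y,m \right)} = \left(-1 - 4\right) + Y = -5 + Y$)
$n{\left(W,R \right)} = \frac{3}{5}$ ($n{\left(W,R \right)} = \frac{1}{\frac{5}{3}} = \frac{3}{5}$)
$9 \left(1 - J{\left(2,0 \right)}\right) n{\left(-2,- \frac{3}{-5} \right)} = 9 \left(1 - \left(-5 + 2\right)\right) \frac{3}{5} = 9 \left(1 - -3\right) \frac{3}{5} = 9 \left(1 + 3\right) \frac{3}{5} = 9 \cdot 4 \cdot \frac{3}{5} = 36 \cdot \frac{3}{5} = \frac{108}{5}$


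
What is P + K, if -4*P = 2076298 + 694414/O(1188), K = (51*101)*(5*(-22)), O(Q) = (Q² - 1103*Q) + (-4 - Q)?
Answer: -216676916979/199576 ≈ -1.0857e+6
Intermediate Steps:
O(Q) = -4 + Q² - 1104*Q
K = -566610 (K = 5151*(-110) = -566610)
P = -103595159619/199576 (P = -(2076298 + 694414/(-4 + 1188² - 1104*1188))/4 = -(2076298 + 694414/(-4 + 1411344 - 1311552))/4 = -(2076298 + 694414/99788)/4 = -(2076298 + 694414*(1/99788))/4 = -(2076298 + 347207/49894)/4 = -¼*103595159619/49894 = -103595159619/199576 ≈ -5.1908e+5)
P + K = -103595159619/199576 - 566610 = -216676916979/199576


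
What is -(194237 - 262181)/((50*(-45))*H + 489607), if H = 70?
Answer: 67944/332107 ≈ 0.20458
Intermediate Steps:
-(194237 - 262181)/((50*(-45))*H + 489607) = -(194237 - 262181)/((50*(-45))*70 + 489607) = -(-67944)/(-2250*70 + 489607) = -(-67944)/(-157500 + 489607) = -(-67944)/332107 = -1*(-67944/332107) = 67944/332107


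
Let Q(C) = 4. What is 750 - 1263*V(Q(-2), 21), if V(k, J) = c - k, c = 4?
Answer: 750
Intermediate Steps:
V(k, J) = 4 - k
750 - 1263*V(Q(-2), 21) = 750 - 1263*(4 - 1*4) = 750 - 1263*(4 - 4) = 750 - 1263*0 = 750 + 0 = 750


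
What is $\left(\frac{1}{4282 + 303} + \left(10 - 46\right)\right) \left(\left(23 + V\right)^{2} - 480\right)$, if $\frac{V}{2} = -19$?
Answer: $\frac{8418009}{917} \approx 9179.9$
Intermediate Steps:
$V = -38$ ($V = 2 \left(-19\right) = -38$)
$\left(\frac{1}{4282 + 303} + \left(10 - 46\right)\right) \left(\left(23 + V\right)^{2} - 480\right) = \left(\frac{1}{4282 + 303} + \left(10 - 46\right)\right) \left(\left(23 - 38\right)^{2} - 480\right) = \left(\frac{1}{4585} + \left(10 - 46\right)\right) \left(\left(-15\right)^{2} - 480\right) = \left(\frac{1}{4585} - 36\right) \left(225 - 480\right) = \left(- \frac{165059}{4585}\right) \left(-255\right) = \frac{8418009}{917}$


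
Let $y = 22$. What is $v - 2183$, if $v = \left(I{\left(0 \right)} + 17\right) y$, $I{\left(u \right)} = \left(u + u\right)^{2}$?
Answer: $-1809$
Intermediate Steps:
$I{\left(u \right)} = 4 u^{2}$ ($I{\left(u \right)} = \left(2 u\right)^{2} = 4 u^{2}$)
$v = 374$ ($v = \left(4 \cdot 0^{2} + 17\right) 22 = \left(4 \cdot 0 + 17\right) 22 = \left(0 + 17\right) 22 = 17 \cdot 22 = 374$)
$v - 2183 = 374 - 2183 = -1809$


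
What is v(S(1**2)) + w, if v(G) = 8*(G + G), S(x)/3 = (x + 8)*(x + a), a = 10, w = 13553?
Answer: 18305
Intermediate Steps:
S(x) = 3*(8 + x)*(10 + x) (S(x) = 3*((x + 8)*(x + 10)) = 3*((8 + x)*(10 + x)) = 3*(8 + x)*(10 + x))
v(G) = 16*G (v(G) = 8*(2*G) = 16*G)
v(S(1**2)) + w = 16*(240 + 3*(1**2)**2 + 54*1**2) + 13553 = 16*(240 + 3*1**2 + 54*1) + 13553 = 16*(240 + 3*1 + 54) + 13553 = 16*(240 + 3 + 54) + 13553 = 16*297 + 13553 = 4752 + 13553 = 18305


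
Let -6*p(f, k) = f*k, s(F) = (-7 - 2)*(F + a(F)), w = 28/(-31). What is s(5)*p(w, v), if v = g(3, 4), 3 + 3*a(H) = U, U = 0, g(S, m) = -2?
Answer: 336/31 ≈ 10.839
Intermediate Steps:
a(H) = -1 (a(H) = -1 + (⅓)*0 = -1 + 0 = -1)
w = -28/31 (w = 28*(-1/31) = -28/31 ≈ -0.90323)
v = -2
s(F) = 9 - 9*F (s(F) = (-7 - 2)*(F - 1) = -9*(-1 + F) = 9 - 9*F)
p(f, k) = -f*k/6
s(5)*p(w, v) = (9 - 9*5)*(-⅙*(-28/31)*(-2)) = (9 - 45)*(-28/93) = -36*(-28/93) = 336/31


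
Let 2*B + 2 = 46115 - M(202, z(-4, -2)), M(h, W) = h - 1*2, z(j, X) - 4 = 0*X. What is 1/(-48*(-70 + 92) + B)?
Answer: 2/43801 ≈ 4.5661e-5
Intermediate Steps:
z(j, X) = 4 (z(j, X) = 4 + 0*X = 4 + 0 = 4)
M(h, W) = -2 + h (M(h, W) = h - 2 = -2 + h)
B = 45913/2 (B = -1 + (46115 - (-2 + 202))/2 = -1 + (46115 - 1*200)/2 = -1 + (46115 - 200)/2 = -1 + (½)*45915 = -1 + 45915/2 = 45913/2 ≈ 22957.)
1/(-48*(-70 + 92) + B) = 1/(-48*(-70 + 92) + 45913/2) = 1/(-48*22 + 45913/2) = 1/(-1056 + 45913/2) = 1/(43801/2) = 2/43801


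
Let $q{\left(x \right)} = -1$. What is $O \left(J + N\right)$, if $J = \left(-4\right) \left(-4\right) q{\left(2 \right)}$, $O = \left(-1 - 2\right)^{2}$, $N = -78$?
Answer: $-846$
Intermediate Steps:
$O = 9$ ($O = \left(-3\right)^{2} = 9$)
$J = -16$ ($J = \left(-4\right) \left(-4\right) \left(-1\right) = 16 \left(-1\right) = -16$)
$O \left(J + N\right) = 9 \left(-16 - 78\right) = 9 \left(-94\right) = -846$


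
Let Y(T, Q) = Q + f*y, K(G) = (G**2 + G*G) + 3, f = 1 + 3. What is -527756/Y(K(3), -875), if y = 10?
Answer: 527756/835 ≈ 632.04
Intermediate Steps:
f = 4
K(G) = 3 + 2*G**2 (K(G) = (G**2 + G**2) + 3 = 2*G**2 + 3 = 3 + 2*G**2)
Y(T, Q) = 40 + Q (Y(T, Q) = Q + 4*10 = Q + 40 = 40 + Q)
-527756/Y(K(3), -875) = -527756/(40 - 875) = -527756/(-835) = -527756*(-1/835) = 527756/835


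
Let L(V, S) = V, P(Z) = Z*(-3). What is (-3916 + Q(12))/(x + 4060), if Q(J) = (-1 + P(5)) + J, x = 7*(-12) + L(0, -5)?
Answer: -70/71 ≈ -0.98592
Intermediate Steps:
P(Z) = -3*Z
x = -84 (x = 7*(-12) + 0 = -84 + 0 = -84)
Q(J) = -16 + J (Q(J) = (-1 - 3*5) + J = (-1 - 15) + J = -16 + J)
(-3916 + Q(12))/(x + 4060) = (-3916 + (-16 + 12))/(-84 + 4060) = (-3916 - 4)/3976 = -3920*1/3976 = -70/71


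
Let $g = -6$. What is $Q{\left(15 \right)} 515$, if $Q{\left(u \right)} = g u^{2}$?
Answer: $-695250$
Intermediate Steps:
$Q{\left(u \right)} = - 6 u^{2}$
$Q{\left(15 \right)} 515 = - 6 \cdot 15^{2} \cdot 515 = \left(-6\right) 225 \cdot 515 = \left(-1350\right) 515 = -695250$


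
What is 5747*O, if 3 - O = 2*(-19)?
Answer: 235627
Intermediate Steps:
O = 41 (O = 3 - 2*(-19) = 3 - 1*(-38) = 3 + 38 = 41)
5747*O = 5747*41 = 235627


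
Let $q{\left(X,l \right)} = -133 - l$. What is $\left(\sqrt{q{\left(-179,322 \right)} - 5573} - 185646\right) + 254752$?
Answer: $69106 + 2 i \sqrt{1507} \approx 69106.0 + 77.64 i$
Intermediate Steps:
$\left(\sqrt{q{\left(-179,322 \right)} - 5573} - 185646\right) + 254752 = \left(\sqrt{\left(-133 - 322\right) - 5573} - 185646\right) + 254752 = \left(\sqrt{-455 - 5573} - 185646\right) + 254752 = \left(\sqrt{-6028} - 185646\right) + 254752 = \left(2 i \sqrt{1507} - 185646\right) + 254752 = \left(-185646 + 2 i \sqrt{1507}\right) + 254752 = 69106 + 2 i \sqrt{1507}$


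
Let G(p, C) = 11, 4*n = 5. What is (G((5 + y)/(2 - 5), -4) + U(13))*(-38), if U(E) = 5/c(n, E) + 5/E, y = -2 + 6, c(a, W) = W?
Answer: -5814/13 ≈ -447.23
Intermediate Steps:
n = 5/4 (n = (1/4)*5 = 5/4 ≈ 1.2500)
y = 4
U(E) = 10/E (U(E) = 5/E + 5/E = 10/E)
(G((5 + y)/(2 - 5), -4) + U(13))*(-38) = (11 + 10/13)*(-38) = (153/13)*(-38) = -5814/13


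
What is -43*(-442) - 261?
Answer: 18745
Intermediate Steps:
-43*(-442) - 261 = 19006 - 261 = 18745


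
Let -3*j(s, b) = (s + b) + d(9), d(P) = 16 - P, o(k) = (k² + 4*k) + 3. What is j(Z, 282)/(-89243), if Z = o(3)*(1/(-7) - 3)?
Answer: 1495/1874103 ≈ 0.00079772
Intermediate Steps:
o(k) = 3 + k² + 4*k
Z = -528/7 (Z = (3 + 3² + 4*3)*(1/(-7) - 3) = (3 + 9 + 12)*(-⅐ - 3) = 24*(-22/7) = -528/7 ≈ -75.429)
j(s, b) = -7/3 - b/3 - s/3 (j(s, b) = -((s + b) + (16 - 1*9))/3 = -((b + s) + (16 - 9))/3 = -((b + s) + 7)/3 = -(7 + b + s)/3 = -7/3 - b/3 - s/3)
j(Z, 282)/(-89243) = (-7/3 - ⅓*282 - ⅓*(-528/7))/(-89243) = (-7/3 - 94 + 176/7)*(-1/89243) = -1495/21*(-1/89243) = 1495/1874103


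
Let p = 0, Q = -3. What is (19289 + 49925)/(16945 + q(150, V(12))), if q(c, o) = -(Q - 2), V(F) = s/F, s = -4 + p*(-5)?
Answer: 34607/8475 ≈ 4.0834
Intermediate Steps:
s = -4 (s = -4 + 0*(-5) = -4 + 0 = -4)
V(F) = -4/F
q(c, o) = 5 (q(c, o) = -(-3 - 2) = -1*(-5) = 5)
(19289 + 49925)/(16945 + q(150, V(12))) = (19289 + 49925)/(16945 + 5) = 69214/16950 = 69214*(1/16950) = 34607/8475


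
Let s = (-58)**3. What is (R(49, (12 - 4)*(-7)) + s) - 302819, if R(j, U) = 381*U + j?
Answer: -519218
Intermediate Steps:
s = -195112
R(j, U) = j + 381*U
(R(49, (12 - 4)*(-7)) + s) - 302819 = ((49 + 381*((12 - 4)*(-7))) - 195112) - 302819 = ((49 + 381*(8*(-7))) - 195112) - 302819 = ((49 + 381*(-56)) - 195112) - 302819 = ((49 - 21336) - 195112) - 302819 = (-21287 - 195112) - 302819 = -216399 - 302819 = -519218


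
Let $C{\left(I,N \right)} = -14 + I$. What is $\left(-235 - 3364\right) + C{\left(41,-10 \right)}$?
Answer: $-3572$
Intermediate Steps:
$\left(-235 - 3364\right) + C{\left(41,-10 \right)} = \left(-235 - 3364\right) + \left(-14 + 41\right) = -3599 + 27 = -3572$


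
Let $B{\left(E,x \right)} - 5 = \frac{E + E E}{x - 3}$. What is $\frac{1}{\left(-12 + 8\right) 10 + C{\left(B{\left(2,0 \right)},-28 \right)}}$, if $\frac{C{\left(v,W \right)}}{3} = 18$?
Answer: $\frac{1}{14} \approx 0.071429$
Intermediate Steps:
$B{\left(E,x \right)} = 5 + \frac{E + E^{2}}{-3 + x}$ ($B{\left(E,x \right)} = 5 + \frac{E + E E}{x - 3} = 5 + \frac{E + E^{2}}{-3 + x}$)
$C{\left(v,W \right)} = 54$ ($C{\left(v,W \right)} = 3 \cdot 18 = 54$)
$\frac{1}{\left(-12 + 8\right) 10 + C{\left(B{\left(2,0 \right)},-28 \right)}} = \frac{1}{\left(-12 + 8\right) 10 + 54} = \frac{1}{\left(-4\right) 10 + 54} = \frac{1}{-40 + 54} = \frac{1}{14}$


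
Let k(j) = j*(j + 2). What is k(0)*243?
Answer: 0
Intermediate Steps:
k(j) = j*(2 + j)
k(0)*243 = (0*(2 + 0))*243 = (0*2)*243 = 0*243 = 0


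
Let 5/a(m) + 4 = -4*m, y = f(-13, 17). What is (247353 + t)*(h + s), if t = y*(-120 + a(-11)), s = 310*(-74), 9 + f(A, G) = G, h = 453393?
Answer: 106061036482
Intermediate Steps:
f(A, G) = -9 + G
y = 8 (y = -9 + 17 = 8)
s = -22940
a(m) = 5/(-4 - 4*m)
t = -959 (t = 8*(-120 - 5/(4 + 4*(-11))) = 8*(-120 - 5/(4 - 44)) = 8*(-120 - 5/(-40)) = 8*(-120 - 5*(-1/40)) = 8*(-120 + ⅛) = 8*(-959/8) = -959)
(247353 + t)*(h + s) = (247353 - 959)*(453393 - 22940) = 246394*430453 = 106061036482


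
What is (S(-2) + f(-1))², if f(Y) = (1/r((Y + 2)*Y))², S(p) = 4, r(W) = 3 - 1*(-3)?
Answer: 21025/1296 ≈ 16.223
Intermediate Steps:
r(W) = 6 (r(W) = 3 + 3 = 6)
f(Y) = 1/36 (f(Y) = (1/6)² = (⅙)² = 1/36)
(S(-2) + f(-1))² = (4 + 1/36)² = (145/36)² = 21025/1296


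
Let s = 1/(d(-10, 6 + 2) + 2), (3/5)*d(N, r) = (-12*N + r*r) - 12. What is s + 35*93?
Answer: 2818833/866 ≈ 3255.0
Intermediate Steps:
d(N, r) = -20 - 20*N + 5*r²/3 (d(N, r) = 5*((-12*N + r*r) - 12)/3 = 5*((-12*N + r²) - 12)/3 = 5*((r² - 12*N) - 12)/3 = 5*(-12 + r² - 12*N)/3 = -20 - 20*N + 5*r²/3)
s = 3/866 (s = 1/((-20 - 20*(-10) + 5*(6 + 2)²/3) + 2) = 1/((-20 + 200 + (5/3)*8²) + 2) = 1/((-20 + 200 + (5/3)*64) + 2) = 1/((-20 + 200 + 320/3) + 2) = 1/(860/3 + 2) = 1/(866/3) = 3/866 ≈ 0.0034642)
s + 35*93 = 3/866 + 35*93 = 3/866 + 3255 = 2818833/866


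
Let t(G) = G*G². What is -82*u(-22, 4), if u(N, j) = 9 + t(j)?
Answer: -5986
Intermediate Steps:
t(G) = G³
u(N, j) = 9 + j³
-82*u(-22, 4) = -82*(9 + 4³) = -82*(9 + 64) = -82*73 = -5986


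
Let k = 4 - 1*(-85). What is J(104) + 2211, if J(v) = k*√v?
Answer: 2211 + 178*√26 ≈ 3118.6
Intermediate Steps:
k = 89 (k = 4 + 85 = 89)
J(v) = 89*√v
J(104) + 2211 = 89*√104 + 2211 = 89*(2*√26) + 2211 = 178*√26 + 2211 = 2211 + 178*√26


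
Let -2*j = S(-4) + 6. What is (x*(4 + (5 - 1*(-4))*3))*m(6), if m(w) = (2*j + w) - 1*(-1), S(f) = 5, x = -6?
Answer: 744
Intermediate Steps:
j = -11/2 (j = -(5 + 6)/2 = -1/2*11 = -11/2 ≈ -5.5000)
m(w) = -10 + w (m(w) = (2*(-11/2) + w) - 1*(-1) = (-11 + w) + 1 = -10 + w)
(x*(4 + (5 - 1*(-4))*3))*m(6) = (-6*(4 + (5 - 1*(-4))*3))*(-10 + 6) = -6*(4 + (5 + 4)*3)*(-4) = -6*(4 + 9*3)*(-4) = -6*(4 + 27)*(-4) = -6*31*(-4) = -186*(-4) = 744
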